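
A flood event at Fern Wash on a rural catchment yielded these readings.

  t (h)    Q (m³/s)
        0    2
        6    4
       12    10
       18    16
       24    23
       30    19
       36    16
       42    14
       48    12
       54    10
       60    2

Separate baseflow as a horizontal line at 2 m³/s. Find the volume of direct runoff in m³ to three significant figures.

V ≈ 2.29 × 10^6 m³

Direct-runoff ordinates (Q − Q_b): 0.0, 2.0, 8.0, 14.0, 21.0, 17.0, 14.0, 12.0, 10.0, 8.0, 0.0 m³/s.
ΣQ_DR = 106.0 m³/s.
With Δt = 6 h = 21600 s, V = ΣQ_DR · Δt = 106.0 × 21600 = 2.29 × 10^6 m³.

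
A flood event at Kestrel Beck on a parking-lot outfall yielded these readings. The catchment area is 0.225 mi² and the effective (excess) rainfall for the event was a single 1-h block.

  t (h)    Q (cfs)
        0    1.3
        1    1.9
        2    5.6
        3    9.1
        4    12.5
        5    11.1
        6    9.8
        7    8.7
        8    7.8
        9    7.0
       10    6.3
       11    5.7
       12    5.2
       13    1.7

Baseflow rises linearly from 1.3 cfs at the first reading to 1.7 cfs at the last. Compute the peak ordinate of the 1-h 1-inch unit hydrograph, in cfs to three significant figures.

Direct runoff: 0.00, 0.57, 4.24, 7.71, 11.08, 9.65, 8.32, 7.18, 6.25, 5.42, 4.69, 4.06, 3.53, 0.00 cfs; ΣQ_DR = 72.70 cfs, peak = 11.08 cfs.
Runoff depth d = ΣQ_DR·Δt / A = 72.70 × 3600 / (0.225 mi²) = 0.5007 in.
The 1-inch UH is the DRH scaled by (1 in)/d, so U_p = 11.08 × 1/0.5007 = 22.1 cfs.

U_p ≈ 22.1 cfs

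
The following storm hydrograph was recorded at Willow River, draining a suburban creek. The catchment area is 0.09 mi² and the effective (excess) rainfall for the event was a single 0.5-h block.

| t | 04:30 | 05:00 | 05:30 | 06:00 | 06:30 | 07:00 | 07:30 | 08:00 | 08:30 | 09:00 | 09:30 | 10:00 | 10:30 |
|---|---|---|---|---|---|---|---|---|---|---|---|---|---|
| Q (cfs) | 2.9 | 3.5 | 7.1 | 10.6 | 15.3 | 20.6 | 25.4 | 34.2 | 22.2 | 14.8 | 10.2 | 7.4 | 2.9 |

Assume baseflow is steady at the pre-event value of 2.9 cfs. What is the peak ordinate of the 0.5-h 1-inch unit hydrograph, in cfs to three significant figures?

U_p ≈ 26.1 cfs

Direct runoff: 0.0, 0.6, 4.2, 7.7, 12.4, 17.7, 22.5, 31.3, 19.3, 11.9, 7.3, 4.5, 0.0 cfs; ΣQ_DR = 139.4 cfs, peak = 31.3 cfs.
Runoff depth d = ΣQ_DR·Δt / A = 139.4 × 1800 / (0.09 mi²) = 1.200 in.
The 1-inch UH is the DRH scaled by (1 in)/d, so U_p = 31.3 × 1/1.200 = 26.1 cfs.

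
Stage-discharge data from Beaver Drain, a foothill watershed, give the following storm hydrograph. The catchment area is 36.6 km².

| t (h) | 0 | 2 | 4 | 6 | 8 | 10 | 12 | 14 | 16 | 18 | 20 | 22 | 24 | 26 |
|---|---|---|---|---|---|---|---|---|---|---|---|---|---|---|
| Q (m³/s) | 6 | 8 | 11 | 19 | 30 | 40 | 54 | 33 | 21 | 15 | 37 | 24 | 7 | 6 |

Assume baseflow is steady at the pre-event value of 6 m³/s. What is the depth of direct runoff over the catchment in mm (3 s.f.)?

Direct runoff: 0.0, 2.0, 5.0, 13.0, 24.0, 34.0, 48.0, 27.0, 15.0, 9.0, 31.0, 18.0, 1.0, 0.0 m³/s; ΣQ_DR = 227.0 m³/s.
V = ΣQ_DR · Δt = 227.0 × 7200 s = 1.634 × 10^6 m³.
Over A = 36.6 km², depth = V / A = 44.7 mm.

d ≈ 44.7 mm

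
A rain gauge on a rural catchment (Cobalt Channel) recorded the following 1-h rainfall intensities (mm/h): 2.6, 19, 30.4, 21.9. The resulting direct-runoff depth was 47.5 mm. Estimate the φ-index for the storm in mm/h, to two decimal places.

Only the 3 blocks with intensity above φ contribute runoff: 19, 30.4, 21.9 mm/h.
Σ(I−φ)·Δt = d  ⇒  (19+30.4+21.9 − 3φ)·1 = 47.5
φ = (71.30 − 47.5/1) / 3 = 7.93 mm/h.

φ ≈ 7.93 mm/h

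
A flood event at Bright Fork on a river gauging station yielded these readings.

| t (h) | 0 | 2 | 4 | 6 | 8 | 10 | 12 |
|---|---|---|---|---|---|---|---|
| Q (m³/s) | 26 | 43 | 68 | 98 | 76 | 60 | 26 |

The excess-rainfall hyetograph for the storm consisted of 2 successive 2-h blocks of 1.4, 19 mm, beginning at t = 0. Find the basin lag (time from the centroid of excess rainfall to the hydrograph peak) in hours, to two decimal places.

t_L ≈ 3.14 h

Centroid of excess rainfall: t_c = Σ P_i·t̄_i / ΣP_i = 2.8627 h (block centres at 1, 3 h).
Hydrograph peak occurs at t = 6 h, so basin lag t_L = 6 − 2.8627 = 3.14 h.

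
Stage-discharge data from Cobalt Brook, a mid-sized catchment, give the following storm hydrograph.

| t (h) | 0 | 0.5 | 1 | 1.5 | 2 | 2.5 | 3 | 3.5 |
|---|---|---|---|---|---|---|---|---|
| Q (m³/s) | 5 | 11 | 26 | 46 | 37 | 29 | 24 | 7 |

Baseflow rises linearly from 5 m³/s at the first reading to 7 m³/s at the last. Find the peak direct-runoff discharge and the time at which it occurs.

Subtracting baseflow gives direct-runoff ordinates: 0.00, 5.71, 20.43, 40.14, 30.86, 22.57, 17.29, 0.00 m³/s.
The maximum is 40.14 m³/s, occurring at the reading for t = 1.5 h.

Q_p = 40.14 m³/s at t = 1.5 h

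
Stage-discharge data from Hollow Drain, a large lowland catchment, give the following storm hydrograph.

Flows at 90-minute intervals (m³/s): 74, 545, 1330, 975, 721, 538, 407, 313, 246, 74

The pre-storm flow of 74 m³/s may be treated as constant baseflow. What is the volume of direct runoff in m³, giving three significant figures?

V ≈ 2.42 × 10^7 m³

Direct-runoff ordinates (Q − Q_b): 0.0, 471.0, 1256.0, 901.0, 647.0, 464.0, 333.0, 239.0, 172.0, 0.0 m³/s.
ΣQ_DR = 4483 m³/s.
With Δt = 1.5 h = 5400 s, V = ΣQ_DR · Δt = 4483 × 5400 = 2.42 × 10^7 m³.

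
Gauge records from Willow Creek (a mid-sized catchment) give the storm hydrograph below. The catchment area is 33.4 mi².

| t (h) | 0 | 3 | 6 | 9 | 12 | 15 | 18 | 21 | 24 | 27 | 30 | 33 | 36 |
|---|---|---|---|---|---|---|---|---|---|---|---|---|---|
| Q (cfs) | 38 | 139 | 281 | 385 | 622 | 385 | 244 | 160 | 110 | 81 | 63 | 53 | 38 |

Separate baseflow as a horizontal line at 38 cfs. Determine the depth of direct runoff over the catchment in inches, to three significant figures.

Direct runoff: 0.0, 101.0, 243.0, 347.0, 584.0, 347.0, 206.0, 122.0, 72.0, 43.0, 25.0, 15.0, 0.0 cfs; ΣQ_DR = 2105 cfs.
V = ΣQ_DR · Δt = 2105 × 10800 s = 2.273 × 10^7 ft³.
Over A = 33.4 mi², depth = V / A = 0.293 in.

d ≈ 0.293 in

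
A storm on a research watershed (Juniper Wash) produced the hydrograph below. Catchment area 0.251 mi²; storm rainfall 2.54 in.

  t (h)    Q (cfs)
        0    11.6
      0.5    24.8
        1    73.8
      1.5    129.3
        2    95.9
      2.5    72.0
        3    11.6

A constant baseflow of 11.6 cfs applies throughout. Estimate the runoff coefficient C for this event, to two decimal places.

ΣQ_DR = 337.8 cfs; V = ΣQ_DR·Δt = 6.080 × 10^5 ft³.
Runoff depth d = V / A = 1.043 in.
C = d / P = 1.043 / 2.54 = 0.41.

C ≈ 0.41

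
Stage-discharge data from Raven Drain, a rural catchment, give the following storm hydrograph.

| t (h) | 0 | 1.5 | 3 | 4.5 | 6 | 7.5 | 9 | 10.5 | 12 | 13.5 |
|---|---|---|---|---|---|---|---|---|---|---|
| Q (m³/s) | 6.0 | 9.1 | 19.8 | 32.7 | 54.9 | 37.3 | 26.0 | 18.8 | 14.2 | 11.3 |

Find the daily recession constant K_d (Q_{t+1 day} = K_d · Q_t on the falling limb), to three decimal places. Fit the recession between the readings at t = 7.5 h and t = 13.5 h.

K_d ≈ 0.008

Between t = 7.5 h and t = 13.5 h the flow falls from 37.3 to 11.3 m³/s over 4×1.5 h = 6 h.
Per-interval ratio K = (11.3/37.3)^(1/4) = 0.7419; K_d = K^(24/1.5) = 0.008.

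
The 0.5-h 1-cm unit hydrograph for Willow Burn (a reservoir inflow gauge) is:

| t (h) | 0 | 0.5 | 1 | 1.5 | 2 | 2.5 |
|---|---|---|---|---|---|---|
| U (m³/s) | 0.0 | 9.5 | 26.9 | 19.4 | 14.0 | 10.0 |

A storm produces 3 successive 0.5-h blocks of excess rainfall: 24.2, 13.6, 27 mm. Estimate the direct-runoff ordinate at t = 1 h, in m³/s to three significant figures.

By discrete convolution, Q_j = Σ (P_i / 10 mm) · U_{j−i}.
At t = 1 h (j=2): Q = (24.2/10)·26.9 + (13.6/10)·9.5 + (27/10)·0.0 = 78.0 m³/s.

Q ≈ 78.0 m³/s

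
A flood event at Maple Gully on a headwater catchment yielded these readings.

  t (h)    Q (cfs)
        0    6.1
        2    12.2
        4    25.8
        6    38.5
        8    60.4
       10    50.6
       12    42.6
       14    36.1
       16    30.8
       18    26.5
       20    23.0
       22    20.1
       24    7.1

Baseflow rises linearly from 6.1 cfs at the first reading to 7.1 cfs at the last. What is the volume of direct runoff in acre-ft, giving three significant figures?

Direct-runoff ordinates (Q − Q_b): 0.00, 6.02, 19.53, 32.15, 53.97, 44.08, 36.00, 29.42, 24.03, 19.65, 16.07, 13.08, 0.00 cfs.
ΣQ_DR = 294.0 cfs.
With Δt = 2 h = 7200 s, V = ΣQ_DR · Δt = 294.0 × 7200 = 2.12 × 10^6 ft³ = 48.6 acre-ft.

V ≈ 48.6 acre-ft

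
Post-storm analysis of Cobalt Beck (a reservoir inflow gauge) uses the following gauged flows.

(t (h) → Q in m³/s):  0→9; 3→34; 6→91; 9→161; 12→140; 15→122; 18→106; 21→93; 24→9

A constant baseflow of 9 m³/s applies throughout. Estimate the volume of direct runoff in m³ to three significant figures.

Direct-runoff ordinates (Q − Q_b): 0.0, 25.0, 82.0, 152.0, 131.0, 113.0, 97.0, 84.0, 0.0 m³/s.
ΣQ_DR = 684.0 m³/s.
With Δt = 3 h = 10800 s, V = ΣQ_DR · Δt = 684.0 × 10800 = 7.39 × 10^6 m³.

V ≈ 7.39 × 10^6 m³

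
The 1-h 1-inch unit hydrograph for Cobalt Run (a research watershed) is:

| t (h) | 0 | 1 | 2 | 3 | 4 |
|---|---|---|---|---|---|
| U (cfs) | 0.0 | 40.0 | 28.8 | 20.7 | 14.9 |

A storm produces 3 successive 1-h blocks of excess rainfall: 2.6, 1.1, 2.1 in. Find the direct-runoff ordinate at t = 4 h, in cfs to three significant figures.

Q ≈ 122 cfs

By discrete convolution, Q_j = Σ (P_i / 1 in) · U_{j−i}.
At t = 4 h (j=4): Q = (2.6/1)·14.9 + (1.1/1)·20.7 + (2.1/1)·28.8 = 122 cfs.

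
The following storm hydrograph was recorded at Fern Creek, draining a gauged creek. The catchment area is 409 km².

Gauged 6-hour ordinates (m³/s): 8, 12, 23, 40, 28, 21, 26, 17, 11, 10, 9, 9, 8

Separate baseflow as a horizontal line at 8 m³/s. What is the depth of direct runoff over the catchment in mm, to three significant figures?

Direct runoff: 0.0, 4.0, 15.0, 32.0, 20.0, 13.0, 18.0, 9.0, 3.0, 2.0, 1.0, 1.0, 0.0 m³/s; ΣQ_DR = 118.0 m³/s.
V = ΣQ_DR · Δt = 118.0 × 21600 s = 2.549 × 10^6 m³.
Over A = 409 km², depth = V / A = 6.23 mm.

d ≈ 6.23 mm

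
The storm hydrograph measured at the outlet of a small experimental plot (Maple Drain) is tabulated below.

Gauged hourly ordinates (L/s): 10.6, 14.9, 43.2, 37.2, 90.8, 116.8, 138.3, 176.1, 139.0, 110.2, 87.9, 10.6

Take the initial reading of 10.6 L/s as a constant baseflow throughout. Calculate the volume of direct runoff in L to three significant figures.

Direct-runoff ordinates (Q − Q_b): 0.0, 4.3, 32.6, 26.6, 80.2, 106.2, 127.7, 165.5, 128.4, 99.6, 77.3, 0.0 L/s.
ΣQ_DR = 848.4 L/s.
With Δt = 1 h = 3600 s, V = ΣQ_DR · Δt = 848.4 × 3600 = 3.05 × 10^6 L.

V ≈ 3.05 × 10^6 L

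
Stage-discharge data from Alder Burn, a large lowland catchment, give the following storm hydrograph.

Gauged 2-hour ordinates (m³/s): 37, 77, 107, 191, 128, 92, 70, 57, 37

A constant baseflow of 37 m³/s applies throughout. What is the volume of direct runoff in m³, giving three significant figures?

Direct-runoff ordinates (Q − Q_b): 0.0, 40.0, 70.0, 154.0, 91.0, 55.0, 33.0, 20.0, 0.0 m³/s.
ΣQ_DR = 463.0 m³/s.
With Δt = 2 h = 7200 s, V = ΣQ_DR · Δt = 463.0 × 7200 = 3.33 × 10^6 m³.

V ≈ 3.33 × 10^6 m³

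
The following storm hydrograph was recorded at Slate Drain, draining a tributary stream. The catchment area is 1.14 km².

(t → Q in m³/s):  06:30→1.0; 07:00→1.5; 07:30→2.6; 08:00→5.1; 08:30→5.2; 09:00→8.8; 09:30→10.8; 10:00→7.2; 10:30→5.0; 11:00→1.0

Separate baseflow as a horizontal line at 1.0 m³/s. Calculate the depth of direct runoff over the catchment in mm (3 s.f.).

Direct runoff: 0.0, 0.5, 1.6, 4.1, 4.2, 7.8, 9.8, 6.2, 4.0, 0.0 m³/s; ΣQ_DR = 38.20 m³/s.
V = ΣQ_DR · Δt = 38.20 × 1800 s = 68760 m³.
Over A = 1.14 km², depth = V / A = 60.3 mm.

d ≈ 60.3 mm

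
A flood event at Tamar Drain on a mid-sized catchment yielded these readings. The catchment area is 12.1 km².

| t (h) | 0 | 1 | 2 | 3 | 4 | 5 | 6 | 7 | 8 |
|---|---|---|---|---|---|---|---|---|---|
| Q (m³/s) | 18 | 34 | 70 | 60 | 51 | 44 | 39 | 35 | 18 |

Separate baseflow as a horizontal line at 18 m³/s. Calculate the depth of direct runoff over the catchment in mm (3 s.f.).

d ≈ 61.6 mm

Direct runoff: 0.0, 16.0, 52.0, 42.0, 33.0, 26.0, 21.0, 17.0, 0.0 m³/s; ΣQ_DR = 207.0 m³/s.
V = ΣQ_DR · Δt = 207.0 × 3600 s = 7.452 × 10^5 m³.
Over A = 12.1 km², depth = V / A = 61.6 mm.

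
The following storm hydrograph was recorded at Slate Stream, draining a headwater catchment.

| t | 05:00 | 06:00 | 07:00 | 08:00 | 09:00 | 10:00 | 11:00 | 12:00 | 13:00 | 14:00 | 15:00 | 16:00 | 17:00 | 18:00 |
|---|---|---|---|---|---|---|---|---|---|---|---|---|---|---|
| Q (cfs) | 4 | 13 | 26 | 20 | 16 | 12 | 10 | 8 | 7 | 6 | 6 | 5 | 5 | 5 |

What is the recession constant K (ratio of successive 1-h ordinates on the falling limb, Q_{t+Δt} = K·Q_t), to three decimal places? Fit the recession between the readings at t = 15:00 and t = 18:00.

Using the recession-limb readings at t = 15:00 and t = 18:00: Q falls from 6 to 5 cfs over 3 intervals.
K = (Q₂/Q₁)^(1/3) = (5/6)^(1/3) = 0.941.

K ≈ 0.941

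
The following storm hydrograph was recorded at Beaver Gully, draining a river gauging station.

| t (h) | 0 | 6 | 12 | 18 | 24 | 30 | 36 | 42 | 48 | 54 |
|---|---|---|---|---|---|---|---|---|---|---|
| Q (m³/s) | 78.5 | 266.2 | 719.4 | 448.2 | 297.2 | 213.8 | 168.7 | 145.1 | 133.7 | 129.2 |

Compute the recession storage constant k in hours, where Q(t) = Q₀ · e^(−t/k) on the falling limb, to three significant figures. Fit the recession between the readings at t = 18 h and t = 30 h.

k ≈ 16.2 h

On the falling limb, Q drops from 448.2 to 213.8 m³/s between t = 18 h and t = 30 h (Δt = 12 h).
k = −Δt / ln(Q₂/Q₁) = −12 / ln(213.8/448.2) = 16.2 h.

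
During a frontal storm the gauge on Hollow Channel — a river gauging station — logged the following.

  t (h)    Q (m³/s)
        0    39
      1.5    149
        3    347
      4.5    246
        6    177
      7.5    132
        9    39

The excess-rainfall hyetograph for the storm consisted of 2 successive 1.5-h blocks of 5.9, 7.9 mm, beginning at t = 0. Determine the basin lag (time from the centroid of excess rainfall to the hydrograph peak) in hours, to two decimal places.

t_L ≈ 1.39 h

Centroid of excess rainfall: t_c = Σ P_i·t̄_i / ΣP_i = 1.6087 h (block centres at 0.75, 2.25 h).
Hydrograph peak occurs at t = 3 h, so basin lag t_L = 3 − 1.6087 = 1.39 h.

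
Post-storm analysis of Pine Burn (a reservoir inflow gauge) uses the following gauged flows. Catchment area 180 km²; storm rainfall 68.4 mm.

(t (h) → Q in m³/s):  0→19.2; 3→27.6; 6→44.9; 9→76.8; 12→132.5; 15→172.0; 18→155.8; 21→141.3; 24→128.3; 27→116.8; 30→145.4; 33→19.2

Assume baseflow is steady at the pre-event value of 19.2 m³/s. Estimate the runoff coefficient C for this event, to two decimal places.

ΣQ_DR = 949.4 m³/s; V = ΣQ_DR·Δt = 1.025 × 10^7 m³.
Runoff depth d = V / A = 56.96 mm.
C = d / P = 56.96 / 68.4 = 0.83.

C ≈ 0.83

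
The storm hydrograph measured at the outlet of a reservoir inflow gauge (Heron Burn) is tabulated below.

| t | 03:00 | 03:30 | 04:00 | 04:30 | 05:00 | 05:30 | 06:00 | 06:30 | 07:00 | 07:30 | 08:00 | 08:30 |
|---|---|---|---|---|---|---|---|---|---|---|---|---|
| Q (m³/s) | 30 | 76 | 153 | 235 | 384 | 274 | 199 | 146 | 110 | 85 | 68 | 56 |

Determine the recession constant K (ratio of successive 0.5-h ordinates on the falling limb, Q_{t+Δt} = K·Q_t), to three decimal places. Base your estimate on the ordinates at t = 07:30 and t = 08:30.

Using the recession-limb readings at t = 07:30 and t = 08:30: Q falls from 85 to 56 m³/s over 2 intervals.
K = (Q₂/Q₁)^(1/2) = (56/85)^(1/2) = 0.812.

K ≈ 0.812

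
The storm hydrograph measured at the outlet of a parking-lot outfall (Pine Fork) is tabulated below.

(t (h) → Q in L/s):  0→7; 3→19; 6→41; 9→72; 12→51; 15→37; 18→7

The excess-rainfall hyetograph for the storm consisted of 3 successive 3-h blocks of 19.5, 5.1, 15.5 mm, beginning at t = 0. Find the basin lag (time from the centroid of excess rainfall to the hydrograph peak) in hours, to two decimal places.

t_L ≈ 4.80 h

Centroid of excess rainfall: t_c = Σ P_i·t̄_i / ΣP_i = 4.2007 h (block centres at 1.5, 4.5, 7.5 h).
Hydrograph peak occurs at t = 9 h, so basin lag t_L = 9 − 4.2007 = 4.80 h.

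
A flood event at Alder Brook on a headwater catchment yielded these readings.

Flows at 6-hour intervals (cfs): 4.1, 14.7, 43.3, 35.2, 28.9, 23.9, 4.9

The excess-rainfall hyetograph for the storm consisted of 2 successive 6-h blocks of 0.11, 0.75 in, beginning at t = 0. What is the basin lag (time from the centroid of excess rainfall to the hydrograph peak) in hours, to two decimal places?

t_L ≈ 3.77 h

Centroid of excess rainfall: t_c = Σ P_i·t̄_i / ΣP_i = 8.2326 h (block centres at 3, 9 h).
Hydrograph peak occurs at t = 12 h, so basin lag t_L = 12 − 8.2326 = 3.77 h.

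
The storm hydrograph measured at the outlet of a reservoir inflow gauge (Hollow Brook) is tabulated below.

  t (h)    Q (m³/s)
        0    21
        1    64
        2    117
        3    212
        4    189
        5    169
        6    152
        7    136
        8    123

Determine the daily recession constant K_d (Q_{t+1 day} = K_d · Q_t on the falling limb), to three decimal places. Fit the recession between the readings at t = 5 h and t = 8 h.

Between t = 5 h and t = 8 h the flow falls from 169 to 123 m³/s over 3×1 h = 3 h.
Per-interval ratio K = (123/169)^(1/3) = 0.8995; K_d = K^(24/1) = 0.079.

K_d ≈ 0.079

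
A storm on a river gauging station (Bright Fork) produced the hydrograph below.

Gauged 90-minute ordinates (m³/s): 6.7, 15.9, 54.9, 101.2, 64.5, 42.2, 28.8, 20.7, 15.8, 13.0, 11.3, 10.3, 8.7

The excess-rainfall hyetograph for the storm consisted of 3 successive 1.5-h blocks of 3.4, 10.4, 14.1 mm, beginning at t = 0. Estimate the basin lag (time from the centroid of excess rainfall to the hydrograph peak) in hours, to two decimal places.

t_L ≈ 1.67 h

Centroid of excess rainfall: t_c = Σ P_i·t̄_i / ΣP_i = 2.8253 h (block centres at 0.75, 2.25, 3.75 h).
Hydrograph peak occurs at t = 4.5 h, so basin lag t_L = 4.5 − 2.8253 = 1.67 h.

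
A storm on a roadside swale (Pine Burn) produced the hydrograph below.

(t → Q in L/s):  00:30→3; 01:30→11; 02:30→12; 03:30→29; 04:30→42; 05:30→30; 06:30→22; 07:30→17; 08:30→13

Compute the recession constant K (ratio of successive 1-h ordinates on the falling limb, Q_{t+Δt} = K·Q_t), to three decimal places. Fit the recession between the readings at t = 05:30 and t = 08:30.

Using the recession-limb readings at t = 05:30 and t = 08:30: Q falls from 30 to 13 L/s over 3 intervals.
K = (Q₂/Q₁)^(1/3) = (13/30)^(1/3) = 0.757.

K ≈ 0.757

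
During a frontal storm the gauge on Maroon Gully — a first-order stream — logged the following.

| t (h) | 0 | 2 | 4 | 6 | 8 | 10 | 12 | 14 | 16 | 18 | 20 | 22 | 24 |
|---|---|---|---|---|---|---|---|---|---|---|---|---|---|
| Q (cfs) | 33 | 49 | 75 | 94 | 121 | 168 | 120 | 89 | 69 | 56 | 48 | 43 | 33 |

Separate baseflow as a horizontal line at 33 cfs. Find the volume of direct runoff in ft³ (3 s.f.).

V ≈ 4.10 × 10^6 ft³

Direct-runoff ordinates (Q − Q_b): 0.0, 16.0, 42.0, 61.0, 88.0, 135.0, 87.0, 56.0, 36.0, 23.0, 15.0, 10.0, 0.0 cfs.
ΣQ_DR = 569.0 cfs.
With Δt = 2 h = 7200 s, V = ΣQ_DR · Δt = 569.0 × 7200 = 4.10 × 10^6 ft³.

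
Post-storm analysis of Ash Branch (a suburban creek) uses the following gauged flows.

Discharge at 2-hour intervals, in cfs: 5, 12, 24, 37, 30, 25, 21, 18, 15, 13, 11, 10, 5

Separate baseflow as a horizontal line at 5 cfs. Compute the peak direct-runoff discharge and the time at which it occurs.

Subtracting baseflow gives direct-runoff ordinates: 0.0, 7.0, 19.0, 32.0, 25.0, 20.0, 16.0, 13.0, 10.0, 8.0, 6.0, 5.0, 0.0 cfs.
The maximum is 32.0 cfs, occurring at the reading for t = 6 h.

Q_p = 32.0 cfs at t = 6 h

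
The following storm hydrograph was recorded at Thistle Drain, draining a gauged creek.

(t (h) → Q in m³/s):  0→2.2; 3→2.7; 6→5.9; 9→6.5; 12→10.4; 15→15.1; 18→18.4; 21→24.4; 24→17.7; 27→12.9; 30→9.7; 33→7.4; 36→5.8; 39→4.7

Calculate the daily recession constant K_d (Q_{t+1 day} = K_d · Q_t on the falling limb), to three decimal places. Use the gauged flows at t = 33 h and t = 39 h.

Between t = 33 h and t = 39 h the flow falls from 7.4 to 4.7 m³/s over 2×3 h = 6 h.
Per-interval ratio K = (4.7/7.4)^(1/2) = 0.7970; K_d = K^(24/3) = 0.163.

K_d ≈ 0.163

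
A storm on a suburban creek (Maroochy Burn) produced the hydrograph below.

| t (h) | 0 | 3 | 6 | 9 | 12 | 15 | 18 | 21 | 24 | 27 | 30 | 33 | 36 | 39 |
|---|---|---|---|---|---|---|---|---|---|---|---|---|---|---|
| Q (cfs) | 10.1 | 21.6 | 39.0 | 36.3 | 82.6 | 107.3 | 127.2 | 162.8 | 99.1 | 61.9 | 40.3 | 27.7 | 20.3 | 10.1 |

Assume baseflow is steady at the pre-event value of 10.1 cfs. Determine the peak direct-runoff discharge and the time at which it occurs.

Subtracting baseflow gives direct-runoff ordinates: 0.0, 11.5, 28.9, 26.2, 72.5, 97.2, 117.1, 152.7, 89.0, 51.8, 30.2, 17.6, 10.2, 0.0 cfs.
The maximum is 152.7 cfs, occurring at the reading for t = 21 h.

Q_p = 152.7 cfs at t = 21 h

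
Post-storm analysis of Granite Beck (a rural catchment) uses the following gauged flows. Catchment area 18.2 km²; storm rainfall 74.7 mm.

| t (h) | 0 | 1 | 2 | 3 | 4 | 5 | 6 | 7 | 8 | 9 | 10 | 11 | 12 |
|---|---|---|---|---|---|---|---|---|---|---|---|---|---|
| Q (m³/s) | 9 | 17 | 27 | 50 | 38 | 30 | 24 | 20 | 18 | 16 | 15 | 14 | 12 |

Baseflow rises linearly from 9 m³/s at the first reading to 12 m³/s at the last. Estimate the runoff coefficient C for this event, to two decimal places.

C ≈ 0.41

ΣQ_DR = 153.5 m³/s; V = ΣQ_DR·Δt = 5.526 × 10^5 m³.
Runoff depth d = V / A = 30.36 mm.
C = d / P = 30.36 / 74.7 = 0.41.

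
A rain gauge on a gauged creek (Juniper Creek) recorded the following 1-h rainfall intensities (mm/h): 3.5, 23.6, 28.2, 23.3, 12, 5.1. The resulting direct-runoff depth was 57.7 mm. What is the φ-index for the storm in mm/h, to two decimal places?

Only the 4 blocks with intensity above φ contribute runoff: 23.6, 28.2, 23.3, 12 mm/h.
Σ(I−φ)·Δt = d  ⇒  (23.6+28.2+23.3+12 − 4φ)·1 = 57.7
φ = (87.10 − 57.7/1) / 4 = 7.35 mm/h.

φ ≈ 7.35 mm/h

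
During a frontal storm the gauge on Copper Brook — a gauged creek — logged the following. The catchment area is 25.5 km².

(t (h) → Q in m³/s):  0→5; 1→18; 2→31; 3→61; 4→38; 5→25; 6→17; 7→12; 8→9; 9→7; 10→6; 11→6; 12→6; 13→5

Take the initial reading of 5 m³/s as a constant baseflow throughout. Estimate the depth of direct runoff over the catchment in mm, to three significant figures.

Direct runoff: 0.0, 13.0, 26.0, 56.0, 33.0, 20.0, 12.0, 7.0, 4.0, 2.0, 1.0, 1.0, 1.0, 0.0 m³/s; ΣQ_DR = 176.0 m³/s.
V = ΣQ_DR · Δt = 176.0 × 3600 s = 6.336 × 10^5 m³.
Over A = 25.5 km², depth = V / A = 24.8 mm.

d ≈ 24.8 mm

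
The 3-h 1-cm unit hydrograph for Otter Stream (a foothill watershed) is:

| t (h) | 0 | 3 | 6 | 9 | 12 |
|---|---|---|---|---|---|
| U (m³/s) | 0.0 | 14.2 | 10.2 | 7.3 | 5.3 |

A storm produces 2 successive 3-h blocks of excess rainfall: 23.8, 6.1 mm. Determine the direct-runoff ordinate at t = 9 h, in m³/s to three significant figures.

Q ≈ 23.6 m³/s

By discrete convolution, Q_j = Σ (P_i / 10 mm) · U_{j−i}.
At t = 9 h (j=3): Q = (23.8/10)·7.3 + (6.1/10)·10.2 = 23.6 m³/s.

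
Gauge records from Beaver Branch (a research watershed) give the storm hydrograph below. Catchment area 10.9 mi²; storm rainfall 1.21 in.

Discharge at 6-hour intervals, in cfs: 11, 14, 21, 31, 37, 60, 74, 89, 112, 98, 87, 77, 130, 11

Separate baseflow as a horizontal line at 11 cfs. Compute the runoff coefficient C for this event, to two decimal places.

C ≈ 0.49

ΣQ_DR = 698.0 cfs; V = ΣQ_DR·Δt = 1.508 × 10^7 ft³.
Runoff depth d = V / A = 0.5954 in.
C = d / P = 0.5954 / 1.21 = 0.49.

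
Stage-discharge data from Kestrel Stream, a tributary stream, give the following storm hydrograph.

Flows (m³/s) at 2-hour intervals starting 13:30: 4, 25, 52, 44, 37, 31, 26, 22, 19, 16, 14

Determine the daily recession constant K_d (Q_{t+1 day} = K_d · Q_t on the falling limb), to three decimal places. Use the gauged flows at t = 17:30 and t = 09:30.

K_d ≈ 0.140

Between t = 17:30 and t = 09:30 the flow falls from 52 to 14 m³/s over 8×2 h = 16 h.
Per-interval ratio K = (14/52)^(1/8) = 0.8487; K_d = K^(24/2) = 0.140.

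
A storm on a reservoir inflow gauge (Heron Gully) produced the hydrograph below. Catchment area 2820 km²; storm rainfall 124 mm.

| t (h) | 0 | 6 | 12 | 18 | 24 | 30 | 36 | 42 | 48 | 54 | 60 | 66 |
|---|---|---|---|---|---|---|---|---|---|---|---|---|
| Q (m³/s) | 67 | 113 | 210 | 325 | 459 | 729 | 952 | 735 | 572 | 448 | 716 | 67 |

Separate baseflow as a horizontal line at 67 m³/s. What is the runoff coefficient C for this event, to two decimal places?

ΣQ_DR = 4589 m³/s; V = ΣQ_DR·Δt = 9.912 × 10^7 m³.
Runoff depth d = V / A = 35.15 mm.
C = d / P = 35.15 / 124 = 0.28.

C ≈ 0.28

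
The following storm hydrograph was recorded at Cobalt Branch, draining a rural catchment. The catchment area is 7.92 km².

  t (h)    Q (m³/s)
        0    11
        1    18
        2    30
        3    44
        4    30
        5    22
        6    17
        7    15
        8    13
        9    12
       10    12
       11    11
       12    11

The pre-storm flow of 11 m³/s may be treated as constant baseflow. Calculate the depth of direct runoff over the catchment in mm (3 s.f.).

d ≈ 46.8 mm

Direct runoff: 0.0, 7.0, 19.0, 33.0, 19.0, 11.0, 6.0, 4.0, 2.0, 1.0, 1.0, 0.0, 0.0 m³/s; ΣQ_DR = 103.0 m³/s.
V = ΣQ_DR · Δt = 103.0 × 3600 s = 3.708 × 10^5 m³.
Over A = 7.92 km², depth = V / A = 46.8 mm.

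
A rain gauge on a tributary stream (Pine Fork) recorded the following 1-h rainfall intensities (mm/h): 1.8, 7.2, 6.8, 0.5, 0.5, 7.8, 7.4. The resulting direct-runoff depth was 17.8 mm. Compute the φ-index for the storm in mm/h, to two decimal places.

φ ≈ 2.85 mm/h

Only the 4 blocks with intensity above φ contribute runoff: 7.2, 6.8, 7.8, 7.4 mm/h.
Σ(I−φ)·Δt = d  ⇒  (7.2+6.8+7.8+7.4 − 4φ)·1 = 17.8
φ = (29.20 − 17.8/1) / 4 = 2.85 mm/h.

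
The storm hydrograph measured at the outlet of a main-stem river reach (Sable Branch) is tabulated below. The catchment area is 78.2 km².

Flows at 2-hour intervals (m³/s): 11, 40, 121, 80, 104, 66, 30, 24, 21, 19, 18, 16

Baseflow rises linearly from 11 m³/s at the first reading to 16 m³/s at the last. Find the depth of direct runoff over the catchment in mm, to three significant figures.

Direct runoff: 0.00, 28.55, 109.09, 67.64, 91.18, 52.73, 16.27, 9.82, 6.36, 3.91, 2.45, 0.00 m³/s; ΣQ_DR = 388.0 m³/s.
V = ΣQ_DR · Δt = 388.0 × 7200 s = 2.794 × 10^6 m³.
Over A = 78.2 km², depth = V / A = 35.7 mm.

d ≈ 35.7 mm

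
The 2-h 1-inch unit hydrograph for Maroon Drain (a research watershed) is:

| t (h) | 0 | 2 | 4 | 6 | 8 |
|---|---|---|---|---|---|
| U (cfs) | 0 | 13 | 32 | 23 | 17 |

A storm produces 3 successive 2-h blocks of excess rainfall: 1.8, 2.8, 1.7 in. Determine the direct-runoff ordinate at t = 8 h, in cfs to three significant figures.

Q ≈ 149 cfs

By discrete convolution, Q_j = Σ (P_i / 1 in) · U_{j−i}.
At t = 8 h (j=4): Q = (1.8/1)·17 + (2.8/1)·23 + (1.7/1)·32 = 149 cfs.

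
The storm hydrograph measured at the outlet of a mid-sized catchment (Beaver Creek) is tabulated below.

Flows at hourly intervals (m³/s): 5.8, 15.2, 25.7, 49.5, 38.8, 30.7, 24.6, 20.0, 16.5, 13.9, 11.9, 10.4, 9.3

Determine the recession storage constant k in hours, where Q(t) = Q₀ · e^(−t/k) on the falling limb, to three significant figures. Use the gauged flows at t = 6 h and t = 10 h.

k ≈ 5.51 h

On the falling limb, Q drops from 24.6 to 11.9 m³/s between t = 6 h and t = 10 h (Δt = 4 h).
k = −Δt / ln(Q₂/Q₁) = −4 / ln(11.9/24.6) = 5.51 h.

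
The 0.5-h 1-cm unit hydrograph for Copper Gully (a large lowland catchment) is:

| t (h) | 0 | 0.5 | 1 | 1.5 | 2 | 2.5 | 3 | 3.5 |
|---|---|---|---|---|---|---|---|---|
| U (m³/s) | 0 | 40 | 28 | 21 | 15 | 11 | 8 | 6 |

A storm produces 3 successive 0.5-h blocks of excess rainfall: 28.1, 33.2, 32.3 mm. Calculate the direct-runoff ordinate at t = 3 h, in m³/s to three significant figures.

Q ≈ 107 m³/s

By discrete convolution, Q_j = Σ (P_i / 10 mm) · U_{j−i}.
At t = 3 h (j=6): Q = (28.1/10)·8 + (33.2/10)·11 + (32.3/10)·15 = 107 m³/s.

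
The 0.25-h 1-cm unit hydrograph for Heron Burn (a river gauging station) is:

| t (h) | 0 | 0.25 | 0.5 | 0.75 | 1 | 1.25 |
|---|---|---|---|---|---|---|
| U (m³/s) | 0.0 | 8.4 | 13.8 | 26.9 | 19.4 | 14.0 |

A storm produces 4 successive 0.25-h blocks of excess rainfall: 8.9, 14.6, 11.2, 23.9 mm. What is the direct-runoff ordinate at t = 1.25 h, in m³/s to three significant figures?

Q ≈ 104 m³/s

By discrete convolution, Q_j = Σ (P_i / 10 mm) · U_{j−i}.
At t = 1.25 h (j=5): Q = (8.9/10)·14.0 + (14.6/10)·19.4 + (11.2/10)·26.9 + (23.9/10)·13.8 = 104 m³/s.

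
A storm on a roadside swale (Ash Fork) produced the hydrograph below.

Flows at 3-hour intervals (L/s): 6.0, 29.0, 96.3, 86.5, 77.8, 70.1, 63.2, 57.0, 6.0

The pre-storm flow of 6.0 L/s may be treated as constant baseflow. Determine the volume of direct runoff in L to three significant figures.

Direct-runoff ordinates (Q − Q_b): 0.0, 23.0, 90.3, 80.5, 71.8, 64.1, 57.2, 51.0, 0.0 L/s.
ΣQ_DR = 437.9 L/s.
With Δt = 3 h = 10800 s, V = ΣQ_DR · Δt = 437.9 × 10800 = 4.73 × 10^6 L.

V ≈ 4.73 × 10^6 L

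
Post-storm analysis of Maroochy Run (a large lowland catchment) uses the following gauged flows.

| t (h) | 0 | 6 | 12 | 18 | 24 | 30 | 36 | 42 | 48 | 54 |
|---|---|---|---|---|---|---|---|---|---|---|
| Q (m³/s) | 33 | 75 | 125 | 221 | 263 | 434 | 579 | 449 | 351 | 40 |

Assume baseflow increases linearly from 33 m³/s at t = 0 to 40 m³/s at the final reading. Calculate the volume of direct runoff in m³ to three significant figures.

Direct-runoff ordinates (Q − Q_b): 0.00, 41.22, 90.44, 185.67, 226.89, 397.11, 541.33, 410.56, 311.78, 0.00 m³/s.
ΣQ_DR = 2205 m³/s.
With Δt = 6 h = 21600 s, V = ΣQ_DR · Δt = 2205 × 21600 = 4.76 × 10^7 m³.

V ≈ 4.76 × 10^7 m³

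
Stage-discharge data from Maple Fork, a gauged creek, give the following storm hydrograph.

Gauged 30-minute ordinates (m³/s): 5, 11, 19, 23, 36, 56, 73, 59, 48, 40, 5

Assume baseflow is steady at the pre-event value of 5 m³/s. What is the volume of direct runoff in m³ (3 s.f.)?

Direct-runoff ordinates (Q − Q_b): 0.0, 6.0, 14.0, 18.0, 31.0, 51.0, 68.0, 54.0, 43.0, 35.0, 0.0 m³/s.
ΣQ_DR = 320.0 m³/s.
With Δt = 0.5 h = 1800 s, V = ΣQ_DR · Δt = 320.0 × 1800 = 5.76 × 10^5 m³.

V ≈ 5.76 × 10^5 m³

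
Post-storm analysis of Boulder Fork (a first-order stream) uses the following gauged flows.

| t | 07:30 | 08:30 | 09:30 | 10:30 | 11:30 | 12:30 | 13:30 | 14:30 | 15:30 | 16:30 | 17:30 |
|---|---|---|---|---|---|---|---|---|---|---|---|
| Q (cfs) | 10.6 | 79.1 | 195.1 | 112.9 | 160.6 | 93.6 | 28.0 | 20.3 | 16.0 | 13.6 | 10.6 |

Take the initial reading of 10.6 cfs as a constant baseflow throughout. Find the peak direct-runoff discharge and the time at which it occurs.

Q_p = 184.5 cfs at t = 09:30

Subtracting baseflow gives direct-runoff ordinates: 0.0, 68.5, 184.5, 102.3, 150.0, 83.0, 17.4, 9.7, 5.4, 3.0, 0.0 cfs.
The maximum is 184.5 cfs, occurring at the reading for t = 09:30.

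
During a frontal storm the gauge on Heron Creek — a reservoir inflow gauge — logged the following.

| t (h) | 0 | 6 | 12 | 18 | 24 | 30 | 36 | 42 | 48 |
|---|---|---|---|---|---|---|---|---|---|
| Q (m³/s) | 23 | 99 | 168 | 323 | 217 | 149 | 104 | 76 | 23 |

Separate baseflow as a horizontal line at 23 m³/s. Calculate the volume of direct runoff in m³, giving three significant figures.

V ≈ 2.11 × 10^7 m³

Direct-runoff ordinates (Q − Q_b): 0.0, 76.0, 145.0, 300.0, 194.0, 126.0, 81.0, 53.0, 0.0 m³/s.
ΣQ_DR = 975.0 m³/s.
With Δt = 6 h = 21600 s, V = ΣQ_DR · Δt = 975.0 × 21600 = 2.11 × 10^7 m³.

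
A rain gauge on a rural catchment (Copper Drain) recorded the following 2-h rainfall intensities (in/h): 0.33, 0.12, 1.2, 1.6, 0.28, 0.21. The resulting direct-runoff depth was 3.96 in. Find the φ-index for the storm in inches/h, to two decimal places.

Only the 2 blocks with intensity above φ contribute runoff: 1.2, 1.6 in/h.
Σ(I−φ)·Δt = d  ⇒  (1.2+1.6 − 2φ)·2 = 3.96
φ = (2.800 − 3.96/2) / 2 = 0.41 in/h.

φ ≈ 0.41 in/h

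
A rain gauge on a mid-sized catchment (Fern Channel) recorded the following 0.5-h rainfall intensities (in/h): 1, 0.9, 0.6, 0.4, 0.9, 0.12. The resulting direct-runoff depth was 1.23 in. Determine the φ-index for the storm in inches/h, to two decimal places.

Only the 5 blocks with intensity above φ contribute runoff: 1, 0.9, 0.6, 0.4, 0.9 in/h.
Σ(I−φ)·Δt = d  ⇒  (1+0.9+0.6+0.4+0.9 − 5φ)·0.5 = 1.23
φ = (3.800 − 1.23/0.5) / 5 = 0.27 in/h.

φ ≈ 0.27 in/h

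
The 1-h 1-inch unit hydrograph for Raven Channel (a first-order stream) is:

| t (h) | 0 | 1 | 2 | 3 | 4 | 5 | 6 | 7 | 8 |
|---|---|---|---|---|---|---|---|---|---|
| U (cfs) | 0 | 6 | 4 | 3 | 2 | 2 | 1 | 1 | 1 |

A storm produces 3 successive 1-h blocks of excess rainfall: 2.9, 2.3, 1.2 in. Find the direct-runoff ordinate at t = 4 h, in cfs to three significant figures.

By discrete convolution, Q_j = Σ (P_i / 1 in) · U_{j−i}.
At t = 4 h (j=4): Q = (2.9/1)·2 + (2.3/1)·3 + (1.2/1)·4 = 17.5 cfs.

Q ≈ 17.5 cfs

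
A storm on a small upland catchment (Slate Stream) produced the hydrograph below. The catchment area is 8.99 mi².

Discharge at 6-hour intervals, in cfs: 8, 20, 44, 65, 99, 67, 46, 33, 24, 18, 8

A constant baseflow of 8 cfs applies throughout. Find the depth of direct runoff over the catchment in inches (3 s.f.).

d ≈ 0.356 in

Direct runoff: 0.0, 12.0, 36.0, 57.0, 91.0, 59.0, 38.0, 25.0, 16.0, 10.0, 0.0 cfs; ΣQ_DR = 344.0 cfs.
V = ΣQ_DR · Δt = 344.0 × 21600 s = 7.430 × 10^6 ft³.
Over A = 8.99 mi², depth = V / A = 0.356 in.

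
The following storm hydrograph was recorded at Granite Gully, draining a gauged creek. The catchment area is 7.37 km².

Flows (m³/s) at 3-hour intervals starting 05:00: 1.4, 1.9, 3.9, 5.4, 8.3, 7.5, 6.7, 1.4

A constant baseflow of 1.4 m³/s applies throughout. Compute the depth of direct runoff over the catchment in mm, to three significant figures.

Direct runoff: 0.0, 0.5, 2.5, 4.0, 6.9, 6.1, 5.3, 0.0 m³/s; ΣQ_DR = 25.30 m³/s.
V = ΣQ_DR · Δt = 25.30 × 10800 s = 2.732 × 10^5 m³.
Over A = 7.37 km², depth = V / A = 37.1 mm.

d ≈ 37.1 mm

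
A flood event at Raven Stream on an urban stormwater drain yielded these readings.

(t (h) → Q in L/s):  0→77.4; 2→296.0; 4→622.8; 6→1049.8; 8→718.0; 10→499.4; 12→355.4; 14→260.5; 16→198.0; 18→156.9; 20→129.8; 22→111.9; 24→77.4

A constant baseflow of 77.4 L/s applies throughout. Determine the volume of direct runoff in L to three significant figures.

V ≈ 2.55 × 10^7 L

Direct-runoff ordinates (Q − Q_b): 0.0, 218.6, 545.4, 972.4, 640.6, 422.0, 278.0, 183.1, 120.6, 79.5, 52.4, 34.5, 0.0 L/s.
ΣQ_DR = 3547 L/s.
With Δt = 2 h = 7200 s, V = ΣQ_DR · Δt = 3547 × 7200 = 2.55 × 10^7 L.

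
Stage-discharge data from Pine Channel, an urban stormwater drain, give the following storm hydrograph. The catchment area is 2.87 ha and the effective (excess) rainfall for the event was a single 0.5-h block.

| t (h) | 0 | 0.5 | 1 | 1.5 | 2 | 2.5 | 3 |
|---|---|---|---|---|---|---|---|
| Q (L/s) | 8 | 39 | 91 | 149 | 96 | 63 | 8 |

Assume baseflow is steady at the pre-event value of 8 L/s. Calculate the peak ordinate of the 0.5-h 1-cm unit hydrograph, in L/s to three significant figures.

U_p ≈ 56.5 L/s

Direct runoff: 0.0, 31.0, 83.0, 141.0, 88.0, 55.0, 0.0 L/s; ΣQ_DR = 398.0 L/s, peak = 141.0 L/s.
Runoff depth d = ΣQ_DR·Δt / A = 398.0 × 1800 / (2.87 ha) = 24.96 mm.
The 1-cm UH is the DRH scaled by (10 mm)/d, so U_p = 141.0 × 10/24.96 = 56.5 L/s.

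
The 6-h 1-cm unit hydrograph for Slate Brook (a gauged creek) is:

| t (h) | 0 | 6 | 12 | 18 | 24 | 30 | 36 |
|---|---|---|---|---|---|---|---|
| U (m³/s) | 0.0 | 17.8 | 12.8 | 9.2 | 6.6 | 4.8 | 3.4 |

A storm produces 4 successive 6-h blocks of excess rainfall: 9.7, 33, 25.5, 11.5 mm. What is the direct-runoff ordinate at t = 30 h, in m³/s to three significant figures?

Q ≈ 64.6 m³/s

By discrete convolution, Q_j = Σ (P_i / 10 mm) · U_{j−i}.
At t = 30 h (j=5): Q = (9.7/10)·4.8 + (33/10)·6.6 + (25.5/10)·9.2 + (11.5/10)·12.8 = 64.6 m³/s.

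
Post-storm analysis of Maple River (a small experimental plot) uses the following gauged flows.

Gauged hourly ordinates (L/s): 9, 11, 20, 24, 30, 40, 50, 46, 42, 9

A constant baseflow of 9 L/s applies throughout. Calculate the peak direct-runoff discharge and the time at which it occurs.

Subtracting baseflow gives direct-runoff ordinates: 0.0, 2.0, 11.0, 15.0, 21.0, 31.0, 41.0, 37.0, 33.0, 0.0 L/s.
The maximum is 41.0 L/s, occurring at the reading for t = 6 h.

Q_p = 41.0 L/s at t = 6 h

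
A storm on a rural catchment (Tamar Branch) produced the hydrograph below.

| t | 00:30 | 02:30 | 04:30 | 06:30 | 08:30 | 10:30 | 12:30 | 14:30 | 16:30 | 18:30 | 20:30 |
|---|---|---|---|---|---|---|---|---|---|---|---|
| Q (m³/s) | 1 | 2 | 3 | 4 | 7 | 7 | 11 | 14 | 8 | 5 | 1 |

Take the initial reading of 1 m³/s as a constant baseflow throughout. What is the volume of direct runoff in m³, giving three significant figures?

Direct-runoff ordinates (Q − Q_b): 0.0, 1.0, 2.0, 3.0, 6.0, 6.0, 10.0, 13.0, 7.0, 4.0, 0.0 m³/s.
ΣQ_DR = 52.00 m³/s.
With Δt = 2 h = 7200 s, V = ΣQ_DR · Δt = 52.00 × 7200 = 3.74 × 10^5 m³.

V ≈ 3.74 × 10^5 m³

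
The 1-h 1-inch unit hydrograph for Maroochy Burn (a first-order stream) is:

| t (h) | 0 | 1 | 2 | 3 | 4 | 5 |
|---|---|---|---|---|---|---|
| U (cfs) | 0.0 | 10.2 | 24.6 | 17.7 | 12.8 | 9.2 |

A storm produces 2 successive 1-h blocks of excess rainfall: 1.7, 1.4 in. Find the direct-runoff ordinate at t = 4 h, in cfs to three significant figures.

Q ≈ 46.5 cfs

By discrete convolution, Q_j = Σ (P_i / 1 in) · U_{j−i}.
At t = 4 h (j=4): Q = (1.7/1)·12.8 + (1.4/1)·17.7 = 46.5 cfs.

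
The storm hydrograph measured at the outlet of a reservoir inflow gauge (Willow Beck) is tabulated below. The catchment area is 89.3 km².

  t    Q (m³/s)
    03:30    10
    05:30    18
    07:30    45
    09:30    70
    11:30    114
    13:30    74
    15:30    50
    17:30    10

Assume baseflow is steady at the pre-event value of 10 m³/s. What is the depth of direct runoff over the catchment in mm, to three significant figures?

Direct runoff: 0.0, 8.0, 35.0, 60.0, 104.0, 64.0, 40.0, 0.0 m³/s; ΣQ_DR = 311.0 m³/s.
V = ΣQ_DR · Δt = 311.0 × 7200 s = 2.239 × 10^6 m³.
Over A = 89.3 km², depth = V / A = 25.1 mm.

d ≈ 25.1 mm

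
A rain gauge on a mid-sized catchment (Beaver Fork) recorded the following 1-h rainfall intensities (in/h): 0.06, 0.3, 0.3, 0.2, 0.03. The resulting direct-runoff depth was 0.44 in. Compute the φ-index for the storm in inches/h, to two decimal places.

Only the 3 blocks with intensity above φ contribute runoff: 0.3, 0.3, 0.2 in/h.
Σ(I−φ)·Δt = d  ⇒  (0.3+0.3+0.2 − 3φ)·1 = 0.44
φ = (0.8000 − 0.44/1) / 3 = 0.12 in/h.

φ ≈ 0.12 in/h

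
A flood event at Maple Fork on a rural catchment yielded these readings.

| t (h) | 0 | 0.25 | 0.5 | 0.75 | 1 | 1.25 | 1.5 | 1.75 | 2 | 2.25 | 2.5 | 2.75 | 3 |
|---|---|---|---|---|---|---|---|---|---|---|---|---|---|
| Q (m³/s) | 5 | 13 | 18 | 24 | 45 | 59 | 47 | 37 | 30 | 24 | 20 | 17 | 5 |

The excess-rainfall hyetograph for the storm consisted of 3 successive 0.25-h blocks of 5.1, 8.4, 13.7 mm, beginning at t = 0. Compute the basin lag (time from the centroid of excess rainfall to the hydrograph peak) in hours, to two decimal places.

Centroid of excess rainfall: t_c = Σ P_i·t̄_i / ΣP_i = 0.4540 h (block centres at 0.125, 0.375, 0.625 h).
Hydrograph peak occurs at t = 1.25 h, so basin lag t_L = 1.25 − 0.4540 = 0.80 h.

t_L ≈ 0.80 h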